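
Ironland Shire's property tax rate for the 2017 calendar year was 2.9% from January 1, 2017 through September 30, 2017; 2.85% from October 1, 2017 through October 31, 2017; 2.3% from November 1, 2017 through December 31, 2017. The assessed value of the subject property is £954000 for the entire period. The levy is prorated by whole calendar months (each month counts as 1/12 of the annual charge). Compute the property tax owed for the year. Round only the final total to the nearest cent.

£26672.25

January 1 – September 30, 2017: 9 months at 2.9% → £954000 × 2.9% × 9/12 = £20749.5000
October 1 – October 31, 2017: 1 month at 2.85% → £954000 × 2.85% × 1/12 = £2265.7500
November 1 – December 31, 2017: 2 months at 2.3% → £954000 × 2.3% × 2/12 = £3657.0000
Total = £26672.2500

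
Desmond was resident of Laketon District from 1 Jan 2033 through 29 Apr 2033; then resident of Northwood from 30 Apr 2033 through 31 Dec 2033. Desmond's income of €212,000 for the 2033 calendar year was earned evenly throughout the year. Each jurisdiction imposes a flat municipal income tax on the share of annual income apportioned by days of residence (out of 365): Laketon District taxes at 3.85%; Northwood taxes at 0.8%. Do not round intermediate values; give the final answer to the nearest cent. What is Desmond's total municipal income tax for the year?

Laketon District, 1 Jan – 29 Apr 2033: 119 days → €212,000 × 3.85% × 119/365 = €2,661.0356
Northwood, 30 Apr – 31 Dec 2033: 246 days → €212,000 × 0.8% × 246/365 = €1,143.0575
Total = €3,804.0932

€3,804.09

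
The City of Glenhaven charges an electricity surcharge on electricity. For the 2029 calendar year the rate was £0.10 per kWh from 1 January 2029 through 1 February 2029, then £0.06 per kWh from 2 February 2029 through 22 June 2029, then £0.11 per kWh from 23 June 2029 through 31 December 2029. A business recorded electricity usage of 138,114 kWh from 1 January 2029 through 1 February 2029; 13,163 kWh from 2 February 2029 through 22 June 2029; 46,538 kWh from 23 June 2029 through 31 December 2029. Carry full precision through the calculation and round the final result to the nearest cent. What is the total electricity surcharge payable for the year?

1 January – 1 February 2029: 138,114 kWh at £0.10/kWh → £13,811.40
2 February – 22 June 2029: 13,163 kWh at £0.06/kWh → £789.78
23 June – 31 December 2029: 46,538 kWh at £0.11/kWh → £5,119.18

£19,720.36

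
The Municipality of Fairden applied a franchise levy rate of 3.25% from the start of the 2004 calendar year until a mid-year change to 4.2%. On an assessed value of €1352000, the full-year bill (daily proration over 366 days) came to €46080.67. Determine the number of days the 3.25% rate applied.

Let d = days at the first rate; then 366 − d days at the second rate.
€1352000 × [3.25%·d + 4.2%·(366−d)] / 366 = €46080.67
Solving gives d = 305, so the new rate took effect on 1 Nov 2004.

305 days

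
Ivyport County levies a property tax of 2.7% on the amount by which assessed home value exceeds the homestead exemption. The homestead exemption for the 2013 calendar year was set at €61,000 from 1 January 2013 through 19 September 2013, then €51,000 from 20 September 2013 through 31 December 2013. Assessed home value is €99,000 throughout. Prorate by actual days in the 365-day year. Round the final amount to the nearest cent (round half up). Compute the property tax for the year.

€1,102.19

1 January – 19 September 2013: 262 days, exemption €61,000 → (€99,000 − €61,000) × 2.7% × 262/365 = €736.4712
20 September – 31 December 2013: 103 days, exemption €51,000 → (€99,000 − €51,000) × 2.7% × 103/365 = €365.7205
Total = €1,102.1918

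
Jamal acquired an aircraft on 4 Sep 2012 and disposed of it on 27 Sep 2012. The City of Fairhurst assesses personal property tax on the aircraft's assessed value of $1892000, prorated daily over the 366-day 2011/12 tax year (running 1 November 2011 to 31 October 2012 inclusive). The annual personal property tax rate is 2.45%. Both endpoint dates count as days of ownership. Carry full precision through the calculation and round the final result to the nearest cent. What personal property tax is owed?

Days held (4 Sep – 27 Sep 2012): 24 out of 366
Tax = $1892000 × 2.45% × 24/366 = $3039.6066

$3039.61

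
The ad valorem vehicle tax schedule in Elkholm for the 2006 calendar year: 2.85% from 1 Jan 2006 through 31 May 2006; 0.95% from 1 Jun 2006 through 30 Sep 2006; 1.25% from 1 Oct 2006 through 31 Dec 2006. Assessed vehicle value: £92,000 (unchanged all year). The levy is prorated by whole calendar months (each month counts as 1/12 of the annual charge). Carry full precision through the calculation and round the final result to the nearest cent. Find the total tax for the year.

1 Jan – 31 May 2006: 5 months at 2.85% → £92,000 × 2.85% × 5/12 = £1,092.5000
1 Jun – 30 Sep 2006: 4 months at 0.95% → £92,000 × 0.95% × 4/12 = £291.3333
1 Oct – 31 Dec 2006: 3 months at 1.25% → £92,000 × 1.25% × 3/12 = £287.5000
Total = £1,671.3333

£1,671.33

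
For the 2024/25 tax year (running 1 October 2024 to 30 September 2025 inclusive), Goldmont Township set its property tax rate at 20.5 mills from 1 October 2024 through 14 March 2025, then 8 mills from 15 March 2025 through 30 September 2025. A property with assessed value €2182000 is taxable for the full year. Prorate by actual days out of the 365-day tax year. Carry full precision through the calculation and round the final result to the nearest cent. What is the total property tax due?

1 October 2024 – 14 March 2025: 165 days at 20.5 mills → €2182000 × 2.05% × 165/365 = €20220.8630
15 March – 30 September 2025: 200 days at 8 mills → €2182000 × 0.8% × 200/365 = €9564.9315
Total = €29785.7945

€29785.79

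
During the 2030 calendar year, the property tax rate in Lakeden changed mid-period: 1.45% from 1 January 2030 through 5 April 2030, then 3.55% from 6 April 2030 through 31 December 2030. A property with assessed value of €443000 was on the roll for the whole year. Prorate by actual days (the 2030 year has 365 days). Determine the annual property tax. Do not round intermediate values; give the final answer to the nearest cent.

1 January – 5 April 2030: 95 days at 1.45% → €443000 × 1.45% × 95/365 = €1671.8699
6 April – 31 December 2030: 270 days at 3.55% → €443000 × 3.55% × 270/365 = €11633.3014
Total = €13305.1712

€13305.17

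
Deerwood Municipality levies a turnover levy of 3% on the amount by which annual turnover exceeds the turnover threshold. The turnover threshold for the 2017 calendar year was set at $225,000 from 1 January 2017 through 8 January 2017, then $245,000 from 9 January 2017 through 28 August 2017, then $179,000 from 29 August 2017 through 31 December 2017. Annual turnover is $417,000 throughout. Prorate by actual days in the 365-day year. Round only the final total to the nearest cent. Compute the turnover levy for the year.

$5,851.23

1 January – 8 January 2017: 8 days, exemption $225,000 → ($417,000 − $225,000) × 3% × 8/365 = $126.2466
9 January – 28 August 2017: 232 days, exemption $245,000 → ($417,000 − $245,000) × 3% × 232/365 = $3,279.7808
29 August – 31 December 2017: 125 days, exemption $179,000 → ($417,000 − $179,000) × 3% × 125/365 = $2,445.2055
Total = $5,851.2329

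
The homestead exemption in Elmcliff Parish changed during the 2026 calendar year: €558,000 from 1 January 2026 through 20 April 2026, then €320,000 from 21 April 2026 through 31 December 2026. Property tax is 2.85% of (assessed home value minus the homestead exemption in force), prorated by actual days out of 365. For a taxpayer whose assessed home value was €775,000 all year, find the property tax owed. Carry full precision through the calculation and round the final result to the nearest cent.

€10,923.31

1 January – 20 April 2026: 110 days, exemption €558,000 → (€775,000 − €558,000) × 2.85% × 110/365 = €1,863.8219
21 April – 31 December 2026: 255 days, exemption €320,000 → (€775,000 − €320,000) × 2.85% × 255/365 = €9,059.4863
Total = €10,923.3082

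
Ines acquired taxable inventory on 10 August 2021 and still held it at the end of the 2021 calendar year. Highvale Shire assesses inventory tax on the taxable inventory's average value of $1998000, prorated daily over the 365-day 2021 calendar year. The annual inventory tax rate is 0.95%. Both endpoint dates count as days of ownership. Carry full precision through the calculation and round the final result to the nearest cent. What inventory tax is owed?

$7488.39

Days held (10 August – 31 December 2021): 144 out of 365
Tax = $1998000 × 0.95% × 144/365 = $7488.3945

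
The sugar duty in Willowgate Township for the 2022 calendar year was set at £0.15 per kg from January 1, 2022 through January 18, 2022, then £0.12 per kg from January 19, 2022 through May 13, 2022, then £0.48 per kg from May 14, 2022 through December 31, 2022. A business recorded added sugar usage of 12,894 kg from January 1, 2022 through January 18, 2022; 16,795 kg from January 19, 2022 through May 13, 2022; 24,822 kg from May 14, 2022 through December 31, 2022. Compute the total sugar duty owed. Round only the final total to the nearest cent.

£15,864.06

January 1 – January 18, 2022: 12,894 kg at £0.15/kg → £1,934.10
January 19 – May 13, 2022: 16,795 kg at £0.12/kg → £2,015.40
May 14 – December 31, 2022: 24,822 kg at £0.48/kg → £11,914.56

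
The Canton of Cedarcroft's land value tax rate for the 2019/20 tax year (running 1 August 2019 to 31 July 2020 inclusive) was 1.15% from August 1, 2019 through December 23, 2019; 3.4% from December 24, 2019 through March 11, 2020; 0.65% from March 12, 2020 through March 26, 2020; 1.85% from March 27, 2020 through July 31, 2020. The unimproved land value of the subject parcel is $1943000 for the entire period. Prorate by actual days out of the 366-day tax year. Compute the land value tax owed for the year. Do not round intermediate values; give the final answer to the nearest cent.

$36102.11

August 1 – December 23, 2019: 145 days at 1.15% → $1943000 × 1.15% × 145/366 = $8852.3292
December 24, 2019 – March 11, 2020: 79 days at 3.4% → $1943000 × 3.4% × 79/366 = $14259.2842
March 12 – March 26, 2020: 15 days at 0.65% → $1943000 × 0.65% × 15/366 = $517.6025
March 27 – July 31, 2020: 127 days at 1.85% → $1943000 × 1.85% × 127/366 = $12472.8921
Total = $36102.1079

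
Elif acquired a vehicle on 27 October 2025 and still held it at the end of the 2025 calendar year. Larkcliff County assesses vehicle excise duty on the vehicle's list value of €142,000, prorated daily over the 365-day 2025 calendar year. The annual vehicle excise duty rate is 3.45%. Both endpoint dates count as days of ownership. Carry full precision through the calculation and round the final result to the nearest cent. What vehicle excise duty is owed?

€885.85

Days held (27 October – 31 December 2025): 66 out of 365
Tax = €142,000 × 3.45% × 66/365 = €885.8466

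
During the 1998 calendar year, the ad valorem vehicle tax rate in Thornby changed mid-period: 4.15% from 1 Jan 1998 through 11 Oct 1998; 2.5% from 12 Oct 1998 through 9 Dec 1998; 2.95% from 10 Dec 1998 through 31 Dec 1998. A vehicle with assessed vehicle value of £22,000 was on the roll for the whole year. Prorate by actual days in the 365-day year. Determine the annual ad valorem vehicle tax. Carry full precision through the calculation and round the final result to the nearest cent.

£838.41

1 Jan – 11 Oct 1998: 284 days at 4.15% → £22,000 × 4.15% × 284/365 = £710.3890
12 Oct – 9 Dec 1998: 59 days at 2.5% → £22,000 × 2.5% × 59/365 = £88.9041
10 Dec – 31 Dec 1998: 22 days at 2.95% → £22,000 × 2.95% × 22/365 = £39.1178
Total = £838.4110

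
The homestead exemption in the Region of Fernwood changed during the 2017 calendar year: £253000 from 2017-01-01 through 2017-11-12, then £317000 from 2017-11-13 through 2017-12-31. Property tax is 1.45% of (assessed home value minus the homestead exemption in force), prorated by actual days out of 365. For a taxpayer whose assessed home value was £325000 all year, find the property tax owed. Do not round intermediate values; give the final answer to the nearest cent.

2017-01-01 to 2017-11-12: 316 days, exemption £253000 → (£325000 − £253000) × 1.45% × 316/365 = £903.8466
2017-11-13 to 2017-12-31: 49 days, exemption £317000 → (£325000 − £317000) × 1.45% × 49/365 = £15.5726
Total = £919.4192

£919.42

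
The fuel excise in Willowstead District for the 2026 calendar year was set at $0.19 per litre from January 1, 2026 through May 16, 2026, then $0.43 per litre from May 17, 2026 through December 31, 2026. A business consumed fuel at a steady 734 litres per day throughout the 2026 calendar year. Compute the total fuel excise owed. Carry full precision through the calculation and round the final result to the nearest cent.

January 1 – May 16, 2026: 136 days × 734 litres/day = 99,824 litres at $0.19/litre → $18,966.56
May 17 – December 31, 2026: 229 days × 734 litres/day = 168,086 litres at $0.43/litre → $72,276.98

$91,243.54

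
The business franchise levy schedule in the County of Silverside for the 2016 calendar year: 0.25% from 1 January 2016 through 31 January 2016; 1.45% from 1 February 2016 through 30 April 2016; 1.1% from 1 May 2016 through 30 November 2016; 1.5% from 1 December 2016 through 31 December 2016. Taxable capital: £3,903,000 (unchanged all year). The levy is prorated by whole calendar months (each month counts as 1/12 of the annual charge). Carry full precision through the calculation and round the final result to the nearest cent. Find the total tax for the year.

£44,884.50

1 January – 31 January 2016: 1 month at 0.25% → £3,903,000 × 0.25% × 1/12 = £813.1250
1 February – 30 April 2016: 3 months at 1.45% → £3,903,000 × 1.45% × 3/12 = £14,148.3750
1 May – 30 November 2016: 7 months at 1.1% → £3,903,000 × 1.1% × 7/12 = £25,044.2500
1 December – 31 December 2016: 1 month at 1.5% → £3,903,000 × 1.5% × 1/12 = £4,878.7500
Total = £44,884.5000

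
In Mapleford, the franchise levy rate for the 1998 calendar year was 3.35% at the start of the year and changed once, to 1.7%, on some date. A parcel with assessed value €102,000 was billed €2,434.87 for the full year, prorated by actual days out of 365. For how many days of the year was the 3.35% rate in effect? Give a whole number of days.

Let d = days at the first rate; then 365 − d days at the second rate.
€102,000 × [3.35%·d + 1.7%·(365−d)] / 365 = €2,434.87
Solving gives d = 152, so the new rate took effect on 2 Jun 1998.

152 days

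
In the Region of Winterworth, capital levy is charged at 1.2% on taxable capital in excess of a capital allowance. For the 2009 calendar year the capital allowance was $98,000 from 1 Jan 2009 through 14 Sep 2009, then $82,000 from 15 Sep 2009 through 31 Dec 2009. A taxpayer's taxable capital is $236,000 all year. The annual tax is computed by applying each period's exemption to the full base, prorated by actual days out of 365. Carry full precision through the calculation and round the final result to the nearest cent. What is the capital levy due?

$1,712.81

1 Jan – 14 Sep 2009: 257 days, exemption $98,000 → ($236,000 − $98,000) × 1.2% × 257/365 = $1,166.0055
15 Sep – 31 Dec 2009: 108 days, exemption $82,000 → ($236,000 − $82,000) × 1.2% × 108/365 = $546.8055
Total = $1,712.8110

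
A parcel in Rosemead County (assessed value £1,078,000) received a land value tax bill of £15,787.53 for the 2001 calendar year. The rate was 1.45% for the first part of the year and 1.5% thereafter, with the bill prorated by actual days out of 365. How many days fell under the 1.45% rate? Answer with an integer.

259 days

Let d = days at the first rate; then 365 − d days at the second rate.
£1,078,000 × [1.45%·d + 1.5%·(365−d)] / 365 = £15,787.53
Solving gives d = 259, so the new rate took effect on 17 September 2001.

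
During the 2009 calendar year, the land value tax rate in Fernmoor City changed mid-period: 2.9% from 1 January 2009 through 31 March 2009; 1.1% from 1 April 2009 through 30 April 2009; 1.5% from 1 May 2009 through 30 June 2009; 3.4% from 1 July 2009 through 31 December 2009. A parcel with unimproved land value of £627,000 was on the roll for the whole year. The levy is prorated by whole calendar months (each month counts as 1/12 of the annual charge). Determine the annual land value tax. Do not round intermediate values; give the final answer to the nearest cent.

£17,347.00

1 January – 31 March 2009: 3 months at 2.9% → £627,000 × 2.9% × 3/12 = £4,545.7500
1 April – 30 April 2009: 1 month at 1.1% → £627,000 × 1.1% × 1/12 = £574.7500
1 May – 30 June 2009: 2 months at 1.5% → £627,000 × 1.5% × 2/12 = £1,567.5000
1 July – 31 December 2009: 6 months at 3.4% → £627,000 × 3.4% × 6/12 = £10,659.0000
Total = £17,347.0000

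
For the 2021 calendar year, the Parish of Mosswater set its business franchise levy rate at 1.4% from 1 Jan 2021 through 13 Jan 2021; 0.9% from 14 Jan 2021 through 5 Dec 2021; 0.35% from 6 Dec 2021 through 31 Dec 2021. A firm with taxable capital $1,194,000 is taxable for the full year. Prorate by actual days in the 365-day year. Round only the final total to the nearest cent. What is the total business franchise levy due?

$10,490.84

1 Jan – 13 Jan 2021: 13 days at 1.4% → $1,194,000 × 1.4% × 13/365 = $595.3644
14 Jan – 5 Dec 2021: 326 days at 0.9% → $1,194,000 × 0.9% × 326/365 = $9,597.7973
6 Dec – 31 Dec 2021: 26 days at 0.35% → $1,194,000 × 0.35% × 26/365 = $297.6822
Total = $10,490.8438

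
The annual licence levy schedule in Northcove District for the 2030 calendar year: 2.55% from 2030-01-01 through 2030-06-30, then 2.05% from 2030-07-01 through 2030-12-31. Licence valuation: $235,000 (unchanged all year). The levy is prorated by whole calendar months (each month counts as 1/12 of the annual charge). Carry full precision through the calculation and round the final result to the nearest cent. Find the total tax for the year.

2030-01-01 to 2030-06-30: 6 months at 2.55% → $235,000 × 2.55% × 6/12 = $2,996.2500
2030-07-01 to 2030-12-31: 6 months at 2.05% → $235,000 × 2.05% × 6/12 = $2,408.7500
Total = $5,405.0000

$5,405.00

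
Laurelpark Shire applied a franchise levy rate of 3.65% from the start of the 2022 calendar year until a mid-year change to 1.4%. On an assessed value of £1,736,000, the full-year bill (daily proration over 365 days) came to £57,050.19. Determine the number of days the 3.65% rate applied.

Let d = days at the first rate; then 365 − d days at the second rate.
£1,736,000 × [3.65%·d + 1.4%·(365−d)] / 365 = £57,050.19
Solving gives d = 306, so the new rate took effect on 3 November 2022.

306 days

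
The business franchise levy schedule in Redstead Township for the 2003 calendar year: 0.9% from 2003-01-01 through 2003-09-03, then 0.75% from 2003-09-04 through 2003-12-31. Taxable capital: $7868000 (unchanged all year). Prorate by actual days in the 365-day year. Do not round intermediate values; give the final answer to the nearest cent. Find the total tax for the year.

2003-01-01 to 2003-09-03: 246 days at 0.9% → $7868000 × 0.9% × 246/365 = $47725.3479
2003-09-04 to 2003-12-31: 119 days at 0.75% → $7868000 × 0.75% × 119/365 = $19238.8767
Total = $66964.2247

$66964.22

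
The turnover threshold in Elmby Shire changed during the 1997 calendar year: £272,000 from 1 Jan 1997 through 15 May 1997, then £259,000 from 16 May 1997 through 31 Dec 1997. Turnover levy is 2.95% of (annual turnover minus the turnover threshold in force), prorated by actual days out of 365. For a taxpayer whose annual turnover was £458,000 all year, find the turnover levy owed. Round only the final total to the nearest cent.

£5,728.66

1 Jan – 15 May 1997: 135 days, exemption £272,000 → (£458,000 − £272,000) × 2.95% × 135/365 = £2,029.4384
16 May – 31 Dec 1997: 230 days, exemption £259,000 → (£458,000 − £259,000) × 2.95% × 230/365 = £3,699.2192
Total = £5,728.6575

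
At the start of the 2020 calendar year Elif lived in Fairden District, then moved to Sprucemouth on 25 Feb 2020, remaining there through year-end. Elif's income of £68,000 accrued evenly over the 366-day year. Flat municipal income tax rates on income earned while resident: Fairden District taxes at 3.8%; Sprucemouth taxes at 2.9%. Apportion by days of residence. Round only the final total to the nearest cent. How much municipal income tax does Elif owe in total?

Fairden District, 1 Jan – 24 Feb 2020: 55 days → £68,000 × 3.8% × 55/366 = £388.3060
Sprucemouth, 25 Feb – 31 Dec 2020: 311 days → £68,000 × 2.9% × 311/366 = £1,675.6612
Total = £2,063.9672

£2,063.97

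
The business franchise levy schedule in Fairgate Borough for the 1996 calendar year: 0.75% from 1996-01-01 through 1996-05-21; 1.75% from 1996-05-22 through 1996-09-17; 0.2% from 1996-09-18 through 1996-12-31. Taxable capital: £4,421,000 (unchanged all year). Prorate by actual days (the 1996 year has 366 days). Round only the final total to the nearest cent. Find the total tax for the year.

1996-01-01 to 1996-05-21: 142 days at 0.75% → £4,421,000 × 0.75% × 142/366 = £12,864.3852
1996-05-22 to 1996-09-17: 119 days at 1.75% → £4,421,000 × 1.75% × 119/366 = £25,155.0068
1996-09-18 to 1996-12-31: 105 days at 0.2% → £4,421,000 × 0.2% × 105/366 = £2,536.6393
Total = £40,556.0314

£40,556.03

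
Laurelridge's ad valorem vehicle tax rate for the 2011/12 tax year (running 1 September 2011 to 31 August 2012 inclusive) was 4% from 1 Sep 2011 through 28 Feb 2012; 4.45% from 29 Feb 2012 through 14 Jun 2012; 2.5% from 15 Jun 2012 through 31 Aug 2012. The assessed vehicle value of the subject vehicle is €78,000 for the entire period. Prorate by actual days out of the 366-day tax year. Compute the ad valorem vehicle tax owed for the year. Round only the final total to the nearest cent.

€2,973.27

1 Sep 2011 – 28 Feb 2012: 181 days at 4% → €78,000 × 4% × 181/366 = €1,542.9508
29 Feb – 14 Jun 2012: 107 days at 4.45% → €78,000 × 4.45% × 107/366 = €1,014.7459
15 Jun – 31 Aug 2012: 78 days at 2.5% → €78,000 × 2.5% × 78/366 = €415.5738
Total = €2,973.2705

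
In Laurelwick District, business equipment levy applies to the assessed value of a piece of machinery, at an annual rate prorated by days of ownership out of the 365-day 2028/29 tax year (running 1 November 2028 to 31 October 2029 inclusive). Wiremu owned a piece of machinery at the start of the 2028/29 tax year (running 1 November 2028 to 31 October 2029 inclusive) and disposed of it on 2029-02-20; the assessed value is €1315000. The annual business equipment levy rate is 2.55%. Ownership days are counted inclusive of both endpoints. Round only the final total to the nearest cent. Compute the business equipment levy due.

€10289.42

Days held (2028-11-01 to 2029-02-20): 112 out of 365
Tax = €1315000 × 2.55% × 112/365 = €10289.4247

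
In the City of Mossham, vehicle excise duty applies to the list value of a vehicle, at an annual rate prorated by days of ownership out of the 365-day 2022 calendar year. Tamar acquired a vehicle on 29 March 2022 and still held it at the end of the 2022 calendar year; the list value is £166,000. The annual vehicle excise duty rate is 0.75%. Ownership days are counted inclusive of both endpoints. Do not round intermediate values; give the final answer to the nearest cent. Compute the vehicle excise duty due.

£948.25

Days held (29 March – 31 December 2022): 278 out of 365
Tax = £166,000 × 0.75% × 278/365 = £948.2466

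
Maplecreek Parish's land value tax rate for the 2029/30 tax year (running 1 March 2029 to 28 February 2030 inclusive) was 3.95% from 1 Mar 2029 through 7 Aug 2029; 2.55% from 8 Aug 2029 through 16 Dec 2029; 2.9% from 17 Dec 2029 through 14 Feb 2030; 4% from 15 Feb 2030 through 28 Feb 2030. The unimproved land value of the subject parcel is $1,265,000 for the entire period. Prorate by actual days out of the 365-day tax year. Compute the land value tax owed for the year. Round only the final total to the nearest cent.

1 Mar – 7 Aug 2029: 160 days at 3.95% → $1,265,000 × 3.95% × 160/365 = $21,903.5616
8 Aug – 16 Dec 2029: 131 days at 2.55% → $1,265,000 × 2.55% × 131/365 = $11,577.3493
17 Dec 2029 – 14 Feb 2030: 60 days at 2.9% → $1,265,000 × 2.9% × 60/365 = $6,030.4110
15 Feb – 28 Feb 2030: 14 days at 4% → $1,265,000 × 4% × 14/365 = $1,940.8219
Total = $41,452.1438

$41,452.14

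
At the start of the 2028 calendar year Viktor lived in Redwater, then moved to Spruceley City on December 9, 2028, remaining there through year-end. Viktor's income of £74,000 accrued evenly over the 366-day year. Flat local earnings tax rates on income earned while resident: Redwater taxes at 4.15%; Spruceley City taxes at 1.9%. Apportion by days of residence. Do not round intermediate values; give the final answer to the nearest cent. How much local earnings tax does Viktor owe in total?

£2,966.37

Redwater, January 1 – December 8, 2028: 343 days → £74,000 × 4.15% × 343/366 = £2,878.0137
Spruceley City, December 9 – December 31, 2028: 23 days → £74,000 × 1.9% × 23/366 = £88.3552
Total = £2,966.3689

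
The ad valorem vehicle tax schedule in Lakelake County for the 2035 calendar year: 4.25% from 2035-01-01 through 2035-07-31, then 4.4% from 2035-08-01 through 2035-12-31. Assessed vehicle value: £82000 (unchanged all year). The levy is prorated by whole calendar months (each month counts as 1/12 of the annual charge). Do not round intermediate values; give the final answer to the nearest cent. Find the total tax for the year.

£3536.25

2035-01-01 to 2035-07-31: 7 months at 4.25% → £82000 × 4.25% × 7/12 = £2032.9167
2035-08-01 to 2035-12-31: 5 months at 4.4% → £82000 × 4.4% × 5/12 = £1503.3333
Total = £3536.2500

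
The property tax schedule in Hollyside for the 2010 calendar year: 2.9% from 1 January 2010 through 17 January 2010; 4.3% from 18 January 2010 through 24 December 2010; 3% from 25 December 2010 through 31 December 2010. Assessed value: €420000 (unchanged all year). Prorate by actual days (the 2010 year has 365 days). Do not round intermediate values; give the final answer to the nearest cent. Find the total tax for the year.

€17681.42

1 January – 17 January 2010: 17 days at 2.9% → €420000 × 2.9% × 17/365 = €567.2877
18 January – 24 December 2010: 341 days at 4.3% → €420000 × 4.3% × 341/365 = €16872.4932
25 December – 31 December 2010: 7 days at 3% → €420000 × 3% × 7/365 = €241.6438
Total = €17681.4247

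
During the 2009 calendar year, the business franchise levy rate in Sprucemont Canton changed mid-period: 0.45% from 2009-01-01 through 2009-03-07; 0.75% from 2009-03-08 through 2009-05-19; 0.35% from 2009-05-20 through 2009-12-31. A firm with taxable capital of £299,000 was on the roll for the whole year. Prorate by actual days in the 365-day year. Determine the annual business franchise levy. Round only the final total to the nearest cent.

2009-01-01 to 2009-03-07: 66 days at 0.45% → £299,000 × 0.45% × 66/365 = £243.2959
2009-03-08 to 2009-05-19: 73 days at 0.75% → £299,000 × 0.75% × 73/365 = £448.5000
2009-05-20 to 2009-12-31: 226 days at 0.35% → £299,000 × 0.35% × 226/365 = £647.9699
Total = £1,339.7658

£1,339.77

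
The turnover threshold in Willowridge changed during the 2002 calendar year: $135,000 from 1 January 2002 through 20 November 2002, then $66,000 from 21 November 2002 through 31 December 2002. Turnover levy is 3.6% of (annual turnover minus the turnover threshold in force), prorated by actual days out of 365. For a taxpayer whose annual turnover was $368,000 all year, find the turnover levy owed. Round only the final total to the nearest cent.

1 January – 20 November 2002: 324 days, exemption $135,000 → ($368,000 − $135,000) × 3.6% × 324/365 = $7,445.7863
21 November – 31 December 2002: 41 days, exemption $66,000 → ($368,000 − $66,000) × 3.6% × 41/365 = $1,221.2384
Total = $8,667.0247

$8,667.02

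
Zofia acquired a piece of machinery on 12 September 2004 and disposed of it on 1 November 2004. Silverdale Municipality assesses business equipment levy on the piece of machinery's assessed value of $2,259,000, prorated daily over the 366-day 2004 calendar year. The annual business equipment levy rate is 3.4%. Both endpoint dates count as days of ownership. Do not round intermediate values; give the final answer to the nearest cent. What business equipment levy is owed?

Days held (12 September – 1 November 2004): 51 out of 366
Tax = $2,259,000 × 3.4% × 51/366 = $10,702.4754

$10,702.48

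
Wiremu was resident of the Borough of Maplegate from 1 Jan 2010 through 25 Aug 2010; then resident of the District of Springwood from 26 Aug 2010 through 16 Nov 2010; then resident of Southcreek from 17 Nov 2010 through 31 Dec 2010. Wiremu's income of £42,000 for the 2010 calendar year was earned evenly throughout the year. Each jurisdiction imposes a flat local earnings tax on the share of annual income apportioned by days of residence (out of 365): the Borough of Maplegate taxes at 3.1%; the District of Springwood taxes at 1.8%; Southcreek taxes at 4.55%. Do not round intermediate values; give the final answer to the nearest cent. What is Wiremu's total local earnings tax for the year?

The Borough of Maplegate, 1 Jan – 25 Aug 2010: 237 days → £42,000 × 3.1% × 237/365 = £845.4082
The District of Springwood, 26 Aug – 16 Nov 2010: 83 days → £42,000 × 1.8% × 83/365 = £171.9123
Southcreek, 17 Nov – 31 Dec 2010: 45 days → £42,000 × 4.55% × 45/365 = £235.6027
Total = £1,252.9233

£1,252.92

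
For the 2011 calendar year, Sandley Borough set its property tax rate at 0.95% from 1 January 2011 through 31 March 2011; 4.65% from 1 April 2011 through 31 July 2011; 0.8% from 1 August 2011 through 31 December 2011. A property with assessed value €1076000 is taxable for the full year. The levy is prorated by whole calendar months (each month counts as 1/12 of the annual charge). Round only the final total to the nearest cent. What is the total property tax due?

€22820.17

1 January – 31 March 2011: 3 months at 0.95% → €1076000 × 0.95% × 3/12 = €2555.5000
1 April – 31 July 2011: 4 months at 4.65% → €1076000 × 4.65% × 4/12 = €16678.0000
1 August – 31 December 2011: 5 months at 0.8% → €1076000 × 0.8% × 5/12 = €3586.6667
Total = €22820.1667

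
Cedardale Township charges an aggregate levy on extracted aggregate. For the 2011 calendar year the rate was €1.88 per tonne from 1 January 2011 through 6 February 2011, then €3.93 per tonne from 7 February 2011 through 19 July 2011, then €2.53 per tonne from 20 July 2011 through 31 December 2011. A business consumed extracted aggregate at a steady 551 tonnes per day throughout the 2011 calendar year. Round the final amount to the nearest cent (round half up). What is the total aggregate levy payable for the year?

1 January – 6 February 2011: 37 days × 551 tonnes/day = 20,387 tonnes at €1.88/tonne → €38,327.56
7 February – 19 July 2011: 163 days × 551 tonnes/day = 89,813 tonnes at €3.93/tonne → €352,965.09
20 July – 31 December 2011: 165 days × 551 tonnes/day = 90,915 tonnes at €2.53/tonne → €230,014.95

€621,307.60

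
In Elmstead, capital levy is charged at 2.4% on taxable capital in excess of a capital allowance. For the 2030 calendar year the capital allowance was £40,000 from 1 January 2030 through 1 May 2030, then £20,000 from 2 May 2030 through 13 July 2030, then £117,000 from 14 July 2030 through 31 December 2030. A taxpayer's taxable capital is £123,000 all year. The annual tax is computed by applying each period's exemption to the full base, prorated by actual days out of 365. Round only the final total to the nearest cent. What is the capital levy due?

£1,222.22

1 January – 1 May 2030: 121 days, exemption £40,000 → (£123,000 − £40,000) × 2.4% × 121/365 = £660.3616
2 May – 13 July 2030: 73 days, exemption £20,000 → (£123,000 − £20,000) × 2.4% × 73/365 = £494.4000
14 July – 31 December 2030: 171 days, exemption £117,000 → (£123,000 − £117,000) × 2.4% × 171/365 = £67.4630
Total = £1,222.2247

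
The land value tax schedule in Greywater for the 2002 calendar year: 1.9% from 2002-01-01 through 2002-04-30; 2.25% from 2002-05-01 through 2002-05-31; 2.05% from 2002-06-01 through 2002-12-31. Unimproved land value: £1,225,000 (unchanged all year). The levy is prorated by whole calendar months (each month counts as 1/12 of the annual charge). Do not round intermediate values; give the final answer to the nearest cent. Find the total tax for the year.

2002-01-01 to 2002-04-30: 4 months at 1.9% → £1,225,000 × 1.9% × 4/12 = £7,758.3333
2002-05-01 to 2002-05-31: 1 month at 2.25% → £1,225,000 × 2.25% × 1/12 = £2,296.8750
2002-06-01 to 2002-12-31: 7 months at 2.05% → £1,225,000 × 2.05% × 7/12 = £14,648.9583
Total = £24,704.1667

£24,704.17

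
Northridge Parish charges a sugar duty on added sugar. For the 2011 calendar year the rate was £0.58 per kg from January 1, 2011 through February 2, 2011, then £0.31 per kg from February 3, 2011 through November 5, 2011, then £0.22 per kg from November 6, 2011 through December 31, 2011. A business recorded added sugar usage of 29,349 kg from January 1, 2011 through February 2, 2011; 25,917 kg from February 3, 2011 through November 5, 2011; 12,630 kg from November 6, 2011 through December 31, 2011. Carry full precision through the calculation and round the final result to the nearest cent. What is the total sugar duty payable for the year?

January 1 – February 2, 2011: 29,349 kg at £0.58/kg → £17022.42
February 3 – November 5, 2011: 25,917 kg at £0.31/kg → £8034.27
November 6 – December 31, 2011: 12,630 kg at £0.22/kg → £2778.60

£27835.29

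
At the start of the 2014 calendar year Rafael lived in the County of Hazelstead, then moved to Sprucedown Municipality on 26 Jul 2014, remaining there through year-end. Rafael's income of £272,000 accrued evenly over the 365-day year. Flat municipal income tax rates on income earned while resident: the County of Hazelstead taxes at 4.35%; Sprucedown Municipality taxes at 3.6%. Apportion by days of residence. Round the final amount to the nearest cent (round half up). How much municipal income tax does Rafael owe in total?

£10,943.34

The County of Hazelstead, 1 Jan – 25 Jul 2014: 206 days → £272,000 × 4.35% × 206/365 = £6,677.7863
Sprucedown Municipality, 26 Jul – 31 Dec 2014: 159 days → £272,000 × 3.6% × 159/365 = £4,265.5562
Total = £10,943.3425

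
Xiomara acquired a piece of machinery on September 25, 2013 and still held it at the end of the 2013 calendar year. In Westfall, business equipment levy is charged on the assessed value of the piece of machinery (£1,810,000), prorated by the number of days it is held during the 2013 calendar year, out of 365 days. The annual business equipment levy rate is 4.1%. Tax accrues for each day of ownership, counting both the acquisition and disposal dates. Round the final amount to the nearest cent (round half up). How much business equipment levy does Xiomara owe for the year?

Days held (September 25 – December 31, 2013): 98 out of 365
Tax = £1,810,000 × 4.1% × 98/365 = £19,924.8767

£19,924.88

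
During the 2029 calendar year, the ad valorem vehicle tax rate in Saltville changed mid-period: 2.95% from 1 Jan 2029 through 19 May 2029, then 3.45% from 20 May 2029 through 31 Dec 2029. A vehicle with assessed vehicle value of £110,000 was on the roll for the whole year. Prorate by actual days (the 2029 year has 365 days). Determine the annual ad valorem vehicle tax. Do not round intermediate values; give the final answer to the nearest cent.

1 Jan – 19 May 2029: 139 days at 2.95% → £110,000 × 2.95% × 139/365 = £1,235.7671
20 May – 31 Dec 2029: 226 days at 3.45% → £110,000 × 3.45% × 226/365 = £2,349.7808
Total = £3,585.5479

£3,585.55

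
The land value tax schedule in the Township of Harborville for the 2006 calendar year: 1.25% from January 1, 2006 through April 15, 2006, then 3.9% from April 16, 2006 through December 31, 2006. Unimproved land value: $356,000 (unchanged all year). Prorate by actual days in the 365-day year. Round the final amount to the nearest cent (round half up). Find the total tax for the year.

$11,170.11

January 1 – April 15, 2006: 105 days at 1.25% → $356,000 × 1.25% × 105/365 = $1,280.1370
April 16 – December 31, 2006: 260 days at 3.9% → $356,000 × 3.9% × 260/365 = $9,889.9726
Total = $11,170.1096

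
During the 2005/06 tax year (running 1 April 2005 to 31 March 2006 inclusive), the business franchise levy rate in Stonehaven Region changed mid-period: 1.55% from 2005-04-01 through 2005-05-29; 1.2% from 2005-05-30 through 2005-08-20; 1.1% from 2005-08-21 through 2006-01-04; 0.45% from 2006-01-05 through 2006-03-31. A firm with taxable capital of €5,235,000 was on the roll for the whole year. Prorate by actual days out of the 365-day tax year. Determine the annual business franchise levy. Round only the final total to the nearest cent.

€54,565.91

2005-04-01 to 2005-05-29: 59 days at 1.55% → €5,235,000 × 1.55% × 59/365 = €13,116.1849
2005-05-30 to 2005-08-20: 83 days at 1.2% → €5,235,000 × 1.2% × 83/365 = €14,285.0959
2005-08-21 to 2006-01-04: 137 days at 1.1% → €5,235,000 × 1.1% × 137/365 = €21,614.0959
2006-01-05 to 2006-03-31: 86 days at 0.45% → €5,235,000 × 0.45% × 86/365 = €5,550.5342
Total = €54,565.9110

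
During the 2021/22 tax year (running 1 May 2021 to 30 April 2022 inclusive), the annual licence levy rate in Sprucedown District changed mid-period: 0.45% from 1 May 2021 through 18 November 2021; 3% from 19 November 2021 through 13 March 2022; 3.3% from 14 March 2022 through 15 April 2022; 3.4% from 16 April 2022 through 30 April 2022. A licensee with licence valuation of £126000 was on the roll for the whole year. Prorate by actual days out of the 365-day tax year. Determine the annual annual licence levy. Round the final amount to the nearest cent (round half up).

£2056.73

1 May – 18 November 2021: 202 days at 0.45% → £126000 × 0.45% × 202/365 = £313.7918
19 November 2021 – 13 March 2022: 115 days at 3% → £126000 × 3% × 115/365 = £1190.9589
14 March – 15 April 2022: 33 days at 3.3% → £126000 × 3.3% × 33/365 = £375.9288
16 April – 30 April 2022: 15 days at 3.4% → £126000 × 3.4% × 15/365 = £176.0548
Total = £2056.7342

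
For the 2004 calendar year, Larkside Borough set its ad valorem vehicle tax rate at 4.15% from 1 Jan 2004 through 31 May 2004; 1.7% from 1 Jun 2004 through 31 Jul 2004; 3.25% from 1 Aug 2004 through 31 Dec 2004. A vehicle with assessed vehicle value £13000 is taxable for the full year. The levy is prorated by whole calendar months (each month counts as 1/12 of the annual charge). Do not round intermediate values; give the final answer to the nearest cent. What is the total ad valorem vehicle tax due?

£437.67

1 Jan – 31 May 2004: 5 months at 4.15% → £13000 × 4.15% × 5/12 = £224.7917
1 Jun – 31 Jul 2004: 2 months at 1.7% → £13000 × 1.7% × 2/12 = £36.8333
1 Aug – 31 Dec 2004: 5 months at 3.25% → £13000 × 3.25% × 5/12 = £176.0417
Total = £437.6667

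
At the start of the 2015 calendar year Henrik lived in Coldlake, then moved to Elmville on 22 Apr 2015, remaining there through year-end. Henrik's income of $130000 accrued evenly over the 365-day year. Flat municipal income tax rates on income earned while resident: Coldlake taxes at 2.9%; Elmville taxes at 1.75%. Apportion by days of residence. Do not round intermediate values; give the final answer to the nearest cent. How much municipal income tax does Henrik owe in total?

Coldlake, 1 Jan – 21 Apr 2015: 111 days → $130000 × 2.9% × 111/365 = $1146.4932
Elmville, 22 Apr – 31 Dec 2015: 254 days → $130000 × 1.75% × 254/365 = $1583.1507
Total = $2729.6438

$2729.64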